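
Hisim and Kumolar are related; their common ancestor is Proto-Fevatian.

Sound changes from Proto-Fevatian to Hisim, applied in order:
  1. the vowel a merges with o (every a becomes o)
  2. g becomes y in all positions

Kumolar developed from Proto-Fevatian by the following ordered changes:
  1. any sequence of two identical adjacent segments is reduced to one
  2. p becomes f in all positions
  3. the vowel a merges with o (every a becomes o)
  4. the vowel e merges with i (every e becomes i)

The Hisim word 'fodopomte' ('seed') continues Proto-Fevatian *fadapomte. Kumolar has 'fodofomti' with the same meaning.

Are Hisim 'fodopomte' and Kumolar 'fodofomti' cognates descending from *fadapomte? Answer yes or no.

yes

Derive the expected Kumolar reflex of *fadapomte:
Kumolar: *fadapomte
  fadapomte (rule 1 does not apply)
  fadapomte → fadafomte   [unconditioned shift]
  fadafomte → fodofomte   [vowel merger]
  fodofomte → fodofomti   [vowel merger]
  giving Kumolar fodofomti.
Kumolar 'fodofomti' matches the regular reflex exactly, so the pair is cognate.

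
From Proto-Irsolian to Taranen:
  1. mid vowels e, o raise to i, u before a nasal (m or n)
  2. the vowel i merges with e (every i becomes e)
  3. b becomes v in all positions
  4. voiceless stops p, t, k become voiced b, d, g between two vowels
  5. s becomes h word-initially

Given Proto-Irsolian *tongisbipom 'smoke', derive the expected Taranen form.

Taranen: start from *tongisbipom.
  rule 1 (pre-nasal raising): tongisbipom → tungisbipum
  rule 2 (vowel merger): tungisbipum → tungesbepum
  rule 3 (unconditioned shift): tungesbepum → tungesvepum
  rule 4 (intervocalic voicing): tungesvepum → tungesvebum
  rule 5: no change — tungesvebum
  ⇒ Taranen tungesvebum

tungesvebum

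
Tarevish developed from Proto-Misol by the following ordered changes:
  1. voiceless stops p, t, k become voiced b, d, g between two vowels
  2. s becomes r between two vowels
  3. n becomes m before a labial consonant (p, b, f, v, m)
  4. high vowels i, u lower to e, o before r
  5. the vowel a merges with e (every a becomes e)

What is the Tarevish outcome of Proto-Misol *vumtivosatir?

vumtivoreder

Tarevish: *vumtivosatir > vumtivosadir > vumtivoradir > vumtivorader > vumtivoreder  (by intervocalic voicing, rhotacism, pre-rhotic lowering, vowel merger)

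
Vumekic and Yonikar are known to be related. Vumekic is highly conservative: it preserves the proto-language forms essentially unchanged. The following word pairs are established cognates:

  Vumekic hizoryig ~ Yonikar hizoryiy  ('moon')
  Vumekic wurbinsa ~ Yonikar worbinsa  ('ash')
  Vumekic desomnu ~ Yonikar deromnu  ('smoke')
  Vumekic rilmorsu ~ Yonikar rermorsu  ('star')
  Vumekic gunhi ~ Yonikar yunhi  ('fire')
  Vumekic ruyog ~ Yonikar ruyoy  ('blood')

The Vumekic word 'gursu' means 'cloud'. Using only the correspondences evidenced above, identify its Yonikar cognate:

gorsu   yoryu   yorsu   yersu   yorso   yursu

yorsu

gunhi ~ yunhi — Vumekic g corresponds to Yonikar y word-initially before a back vowel.
wurbinsa ~ worbinsa — Vumekic u corresponds to Yonikar o after a consonant, before r.
Applying these to Vumekic 'gursu':
  gursu → yursu   (g→y word-initially before a back vowel)
  yursu → yorsu   (u→o after a consonant, before r)
So the Yonikar cognate is 'yorsu'.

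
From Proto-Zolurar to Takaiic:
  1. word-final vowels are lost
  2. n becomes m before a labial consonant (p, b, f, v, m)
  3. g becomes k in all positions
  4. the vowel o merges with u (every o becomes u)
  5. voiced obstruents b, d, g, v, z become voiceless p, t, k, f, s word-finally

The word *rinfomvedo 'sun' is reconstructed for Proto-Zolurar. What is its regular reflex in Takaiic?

rimfumvet

Takaiic: *rinfomvedo
  rinfomvedo → rinfomved   [apocope]
  rinfomved → rimfomved   [nasal place assimilation]
  rimfomved (rule 3 does not apply)
  rimfomved → rimfumved   [vowel merger]
  rimfumved → rimfumvet   [final devoicing]
  giving Takaiic rimfumvet.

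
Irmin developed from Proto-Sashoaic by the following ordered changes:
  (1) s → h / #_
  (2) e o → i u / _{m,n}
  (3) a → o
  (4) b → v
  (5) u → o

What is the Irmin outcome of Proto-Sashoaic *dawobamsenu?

dowovomsino

Irmin: *dawobamsenu > dawobamsinu > dowobomsinu > dowovomsinu > dowovomsino  (by pre-nasal raising, vowel merger, unconditioned shift, vowel merger)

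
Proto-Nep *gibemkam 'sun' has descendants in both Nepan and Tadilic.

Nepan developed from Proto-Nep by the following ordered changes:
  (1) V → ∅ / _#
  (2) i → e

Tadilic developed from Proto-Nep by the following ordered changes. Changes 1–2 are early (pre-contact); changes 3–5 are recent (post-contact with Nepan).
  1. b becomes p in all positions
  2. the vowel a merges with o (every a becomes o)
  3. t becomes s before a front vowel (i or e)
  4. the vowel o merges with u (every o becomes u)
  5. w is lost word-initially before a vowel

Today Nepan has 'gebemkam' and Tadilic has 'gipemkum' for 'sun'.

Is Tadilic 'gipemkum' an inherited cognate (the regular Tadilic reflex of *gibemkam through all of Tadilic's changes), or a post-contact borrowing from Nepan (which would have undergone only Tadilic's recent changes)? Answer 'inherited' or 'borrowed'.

inherited

If inherited, *gibemkam would pass through all of Tadilic's changes:
Tadilic: *gibemkam > gipemkam > gipemkom > gipemkum  (by unconditioned shift, vowel merger, vowel merger)
If borrowed from Nepan 'gebemkam' after the early changes, it would undergo only the recent ones:
  rule 3 (palatalisation): no change (gebemkam)
  rule 4 (vowel merger): no change (gebemkam)
  rule 5 (glide loss): no change (gebemkam)
  ⇒ as a loan: gebemkam
Tadilic 'gipemkum' matches the inherited outcome exactly, so it is an inherited cognate, not a loan.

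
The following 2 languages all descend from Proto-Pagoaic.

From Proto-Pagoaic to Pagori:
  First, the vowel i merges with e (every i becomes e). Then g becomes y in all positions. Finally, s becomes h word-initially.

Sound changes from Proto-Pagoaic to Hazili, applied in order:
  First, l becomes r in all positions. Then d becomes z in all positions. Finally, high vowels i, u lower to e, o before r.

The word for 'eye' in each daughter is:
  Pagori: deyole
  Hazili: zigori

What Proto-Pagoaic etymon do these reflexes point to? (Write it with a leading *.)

Position 2: Pagori has e, Hazili has i. Hazili preserves i here (none of its changes turn any other segment into i), so the proto-segment is *i.
Position 1: Pagori has d, Hazili has z. Pagori preserves d here (none of its changes turn any other segment into d), so the proto-segment is *d.
Continuing position by position gives *digoli; check it forward:
Pagori: *digoli
  digoli → degole   [vowel merger]
  degole → deyole   [unconditioned shift]
  deyole (rule 3 does not apply)
  giving Pagori deyole.
Hazili: *digoli > digori > zigori  (by unconditioned shift, unconditioned shift)
Only *digoli yields all of Pagori deyole, Hazili zigori.

*digoli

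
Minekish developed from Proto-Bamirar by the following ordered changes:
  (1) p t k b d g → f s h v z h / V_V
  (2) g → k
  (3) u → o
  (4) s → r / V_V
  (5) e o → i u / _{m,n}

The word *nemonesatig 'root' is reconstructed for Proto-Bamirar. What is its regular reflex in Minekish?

nimunerarik

Minekish: start from *nemonesatig.
  rule 1 (intervocalic lenition): nemonesatig → nemonesasig
  rule 2 (unconditioned shift): nemonesasig → nemonesasik
  rule 3: no change — nemonesasik
  rule 4 (rhotacism): nemonesasik → nemonerarik
  rule 5 (pre-nasal raising): nemonerarik → nimunerarik
  ⇒ Minekish nimunerarik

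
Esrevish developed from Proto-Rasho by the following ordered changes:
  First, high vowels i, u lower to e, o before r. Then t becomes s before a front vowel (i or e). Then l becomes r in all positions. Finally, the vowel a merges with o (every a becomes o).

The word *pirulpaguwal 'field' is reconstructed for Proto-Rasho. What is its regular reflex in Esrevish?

Esrevish: *pirulpaguwal > perulpaguwal > perurpaguwar > perurpoguwor  (by pre-rhotic lowering, unconditioned shift, vowel merger)

perurpoguwor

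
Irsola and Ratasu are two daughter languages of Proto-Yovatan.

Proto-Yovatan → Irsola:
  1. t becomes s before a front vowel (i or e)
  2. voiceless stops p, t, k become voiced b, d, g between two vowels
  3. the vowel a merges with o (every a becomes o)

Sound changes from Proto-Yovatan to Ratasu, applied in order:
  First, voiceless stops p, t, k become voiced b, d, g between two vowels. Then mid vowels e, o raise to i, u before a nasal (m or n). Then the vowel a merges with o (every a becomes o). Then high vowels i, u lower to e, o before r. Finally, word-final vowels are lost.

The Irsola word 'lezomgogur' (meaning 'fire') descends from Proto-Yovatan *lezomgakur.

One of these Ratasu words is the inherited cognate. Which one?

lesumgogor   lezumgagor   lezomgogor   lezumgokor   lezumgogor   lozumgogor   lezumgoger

lezumgogor

Ratasu: *lezomgakur
  lezomgakur → lezomgagur   [intervocalic voicing]
  lezomgagur → lezumgagur   [pre-nasal raising]
  lezumgagur → lezumgogur   [vowel merger]
  lezumgogur → lezumgogor   [pre-rhotic lowering]
  lezumgogor (rule 5 does not apply)
  giving Ratasu lezumgogor.
Only 'lezumgogor' matches the regular Ratasu development of *lezomgakur.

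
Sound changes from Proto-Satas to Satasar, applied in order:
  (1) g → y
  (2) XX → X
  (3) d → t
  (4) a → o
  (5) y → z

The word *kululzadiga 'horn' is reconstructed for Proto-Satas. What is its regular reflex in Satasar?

Satasar: start from *kululzadiga.
  rule 1 (unconditioned shift): kululzadiga → kululzadiya
  rule 2: no change — kululzadiya
  rule 3 (unconditioned shift): kululzadiya → kululzatiya
  rule 4 (vowel merger): kululzatiya → kululzotiyo
  rule 5 (unconditioned shift): kululzotiyo → kululzotizo
  ⇒ Satasar kululzotizo

kululzotizo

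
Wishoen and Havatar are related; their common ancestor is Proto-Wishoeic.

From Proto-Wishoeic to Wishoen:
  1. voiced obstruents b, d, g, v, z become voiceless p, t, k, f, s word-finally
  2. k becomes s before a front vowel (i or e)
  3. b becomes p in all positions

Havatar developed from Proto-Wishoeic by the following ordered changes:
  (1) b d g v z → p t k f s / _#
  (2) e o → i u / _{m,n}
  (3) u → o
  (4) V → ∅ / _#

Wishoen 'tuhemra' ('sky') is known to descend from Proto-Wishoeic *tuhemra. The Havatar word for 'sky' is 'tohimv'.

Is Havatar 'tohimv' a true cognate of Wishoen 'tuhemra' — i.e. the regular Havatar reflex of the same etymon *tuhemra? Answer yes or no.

Derive the expected Havatar reflex of *tuhemra:
Havatar: *tuhemra > tuhimra > tohimra > tohimr  (by pre-nasal raising, vowel merger, apocope)
The regular Havatar reflex would be 'tohimr', but the attested form is 'tohimv'. The correspondence is irregular, so they are not cognates (the Havatar form has a different source).

no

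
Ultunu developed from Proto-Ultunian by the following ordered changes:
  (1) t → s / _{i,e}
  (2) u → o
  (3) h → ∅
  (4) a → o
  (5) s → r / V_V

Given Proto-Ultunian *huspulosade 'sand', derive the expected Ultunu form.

Ultunu: *huspulosade
  huspulosade (rule 1 does not apply)
  huspulosade → hospolosade   [vowel merger]
  hospolosade → ospolosade   [h-loss]
  ospolosade → ospolosode   [vowel merger]
  ospolosode → ospolorode   [rhotacism]
  giving Ultunu ospolorode.

ospolorode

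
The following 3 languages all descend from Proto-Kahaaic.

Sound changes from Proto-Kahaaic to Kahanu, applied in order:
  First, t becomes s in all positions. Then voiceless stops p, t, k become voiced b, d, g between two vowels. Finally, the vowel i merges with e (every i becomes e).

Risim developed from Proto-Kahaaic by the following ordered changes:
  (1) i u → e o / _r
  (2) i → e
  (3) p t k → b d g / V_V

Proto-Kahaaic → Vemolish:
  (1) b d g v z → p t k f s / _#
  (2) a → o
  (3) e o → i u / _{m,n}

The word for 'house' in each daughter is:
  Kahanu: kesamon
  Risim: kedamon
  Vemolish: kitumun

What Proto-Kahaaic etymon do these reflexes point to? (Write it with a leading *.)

Position 3: Kahanu has s, Risim has d, Vemolish has t. Taking the neighbouring segments as reconstructed: Kahanu s could go back to *t or *s; Risim d could go back to *t or *d; Vemolish t can only go back to *t — the one source consistent with every daughter is *t.
Position 6: Kahanu has o, Risim has o, Vemolish has u. Kahanu preserves o here (none of its changes turn any other segment into o), so the proto-segment is *o.
Continuing position by position gives *kitamon; check it forward:
Kahanu: start from *kitamon.
  rule 1 (unconditioned shift): kitamon → kisamon
  rule 2: no change — kisamon
  rule 3 (vowel merger): kisamon → kesamon
  ⇒ Kahanu kesamon
Risim: *kitamon
  kitamon (rule 1 does not apply)
  kitamon → ketamon   [vowel merger]
  ketamon → kedamon   [intervocalic voicing]
  giving Risim kedamon.
Vemolish: *kitamon
  kitamon (rule 1 does not apply)
  kitamon → kitomon   [vowel merger]
  kitomon → kitumun   [pre-nasal raising]
  giving Vemolish kitumun.
Only *kitamon yields all of Kahanu kesamon, Risim kedamon, Vemolish kitumun.

*kitamon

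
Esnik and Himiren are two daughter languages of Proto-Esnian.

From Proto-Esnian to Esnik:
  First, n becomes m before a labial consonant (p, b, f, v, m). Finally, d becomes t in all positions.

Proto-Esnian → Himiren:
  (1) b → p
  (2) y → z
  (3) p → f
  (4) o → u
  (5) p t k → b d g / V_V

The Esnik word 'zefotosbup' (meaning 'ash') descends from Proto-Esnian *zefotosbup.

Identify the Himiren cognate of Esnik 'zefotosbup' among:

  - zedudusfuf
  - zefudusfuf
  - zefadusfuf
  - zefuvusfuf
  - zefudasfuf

zefudusfuf

Himiren: *zefotosbup > zefotospup > zefotosfuf > zefutusfuf > zefudusfuf  (by unconditioned shift, unconditioned shift, vowel merger, intervocalic voicing)
The other candidates each miss or misapply at least one Himiren change.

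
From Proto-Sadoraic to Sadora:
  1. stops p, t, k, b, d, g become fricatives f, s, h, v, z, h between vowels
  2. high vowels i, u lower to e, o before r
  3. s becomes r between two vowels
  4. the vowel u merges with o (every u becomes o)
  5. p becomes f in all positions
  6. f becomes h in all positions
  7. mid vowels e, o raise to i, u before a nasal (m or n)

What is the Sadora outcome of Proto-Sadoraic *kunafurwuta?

kunahorwora

Sadora: *kunafurwuta
  kunafurwuta → kunafurwusa   [intervocalic lenition]
  kunafurwusa → kunaforwusa   [pre-rhotic lowering]
  kunaforwusa → kunaforwura   [rhotacism]
  kunaforwura → konaforwora   [vowel merger]
  konaforwora (rule 5 does not apply)
  konaforwora → konahorwora   [unconditioned shift]
  konahorwora → kunahorwora   [pre-nasal raising]
  giving Sadora kunahorwora.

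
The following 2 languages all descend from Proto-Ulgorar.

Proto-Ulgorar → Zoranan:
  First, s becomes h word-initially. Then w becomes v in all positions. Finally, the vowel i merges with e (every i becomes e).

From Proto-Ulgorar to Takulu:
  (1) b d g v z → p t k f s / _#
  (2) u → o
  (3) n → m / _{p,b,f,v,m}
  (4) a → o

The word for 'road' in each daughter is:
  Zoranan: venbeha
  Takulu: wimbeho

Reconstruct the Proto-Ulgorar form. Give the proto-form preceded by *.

Position 1: Zoranan has v, Takulu has w. Takulu preserves w here (none of its changes turn any other segment into w), so the proto-segment is *w.
Position 2: Zoranan has e, Takulu has i. Takulu preserves i here (none of its changes turn any other segment into i), so the proto-segment is *i.
Continuing position by position gives *winbeha; check it forward:
Zoranan: *winbeha > vinbeha > venbeha  (by unconditioned shift, vowel merger)
Takulu: start from *winbeha.
  rule 1: no change — winbeha
  rule 2: no change — winbeha
  rule 3 (nasal place assimilation): winbeha → wimbeha
  rule 4 (vowel merger): wimbeha → wimbeho
  ⇒ Takulu wimbeho
No other proto-form is consistent with every reflex, so the reconstruction is *winbeha.

*winbeha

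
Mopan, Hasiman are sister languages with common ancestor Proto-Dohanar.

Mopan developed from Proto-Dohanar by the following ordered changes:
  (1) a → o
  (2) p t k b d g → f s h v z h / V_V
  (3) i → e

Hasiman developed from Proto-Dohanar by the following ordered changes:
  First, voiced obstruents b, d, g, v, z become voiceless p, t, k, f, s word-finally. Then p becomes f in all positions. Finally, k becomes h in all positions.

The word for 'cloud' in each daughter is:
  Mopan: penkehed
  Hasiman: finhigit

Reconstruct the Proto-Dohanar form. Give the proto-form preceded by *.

*pinkigid

Position 7: Mopan has e, Hasiman has i. Hasiman preserves i here (none of its changes turn any other segment into i), so the proto-segment is *i.
Position 2: Mopan has e, Hasiman has i. Hasiman preserves i here (none of its changes turn any other segment into i), so the proto-segment is *i.
Position 6: Mopan has h, Hasiman has g. Hasiman preserves g here (none of its changes turn any other segment into g), so the proto-segment is *g.
Continuing position by position gives *pinkigid; check it forward:
Mopan: *pinkigid > pinkihid > penkehed  (by intervocalic lenition, vowel merger)
Hasiman: *pinkigid > pinkigit > finkigit > finhigit  (by final devoicing, unconditioned shift, unconditioned shift)
Only *pinkigid yields all of Mopan penkehed, Hasiman finhigit.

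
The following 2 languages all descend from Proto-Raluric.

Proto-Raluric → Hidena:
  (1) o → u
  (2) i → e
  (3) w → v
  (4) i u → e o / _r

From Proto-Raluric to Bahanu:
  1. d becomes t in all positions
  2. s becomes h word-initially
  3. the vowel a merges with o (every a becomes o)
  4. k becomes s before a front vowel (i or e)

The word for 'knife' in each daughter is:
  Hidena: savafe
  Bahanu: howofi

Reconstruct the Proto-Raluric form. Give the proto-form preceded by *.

*sawafi

Position 2: Hidena has a, Bahanu has o. Hidena preserves a here (none of its changes turn any other segment into a), so the proto-segment is *a.
Position 3: Hidena has v, Bahanu has w. Bahanu preserves w here (none of its changes turn any other segment into w), so the proto-segment is *w.
Position 6: Hidena has e, Bahanu has i. Bahanu preserves i here (none of its changes turn any other segment into i), so the proto-segment is *i.
Continuing position by position gives *sawafi; check it forward:
Hidena: *sawafi > sawafe > savafe  (by vowel merger, unconditioned shift)
Bahanu: *sawafi > hawafi > howofi  (by debuccalisation, vowel merger)
No other proto-form is consistent with every reflex, so the reconstruction is *sawafi.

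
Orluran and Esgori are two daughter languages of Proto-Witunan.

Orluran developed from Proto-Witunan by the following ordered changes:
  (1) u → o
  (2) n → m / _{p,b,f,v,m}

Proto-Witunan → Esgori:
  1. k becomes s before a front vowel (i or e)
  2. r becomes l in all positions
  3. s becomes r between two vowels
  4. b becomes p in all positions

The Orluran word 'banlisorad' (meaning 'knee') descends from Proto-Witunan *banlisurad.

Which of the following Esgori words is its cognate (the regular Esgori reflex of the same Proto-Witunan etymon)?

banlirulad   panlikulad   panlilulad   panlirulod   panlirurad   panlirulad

Esgori: start from *banlisurad.
  rule 1: no change — banlisurad
  rule 2 (unconditioned shift): banlisurad → banlisulad
  rule 3 (rhotacism): banlisulad → banlirulad
  rule 4 (unconditioned shift): banlirulad → panlirulad
  ⇒ Esgori panlirulad
Among the options, 'panlirulad' alone shows every Esgori change applied in order.

panlirulad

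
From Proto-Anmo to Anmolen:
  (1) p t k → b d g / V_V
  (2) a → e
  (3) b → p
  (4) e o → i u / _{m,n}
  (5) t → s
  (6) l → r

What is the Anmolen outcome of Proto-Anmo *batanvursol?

pedinvursor

Anmolen: *batanvursol > badanvursol > bedenvursol > pedenvursol > pedinvursol > pedinvursor  (by intervocalic voicing, vowel merger, unconditioned shift, pre-nasal raising, unconditioned shift)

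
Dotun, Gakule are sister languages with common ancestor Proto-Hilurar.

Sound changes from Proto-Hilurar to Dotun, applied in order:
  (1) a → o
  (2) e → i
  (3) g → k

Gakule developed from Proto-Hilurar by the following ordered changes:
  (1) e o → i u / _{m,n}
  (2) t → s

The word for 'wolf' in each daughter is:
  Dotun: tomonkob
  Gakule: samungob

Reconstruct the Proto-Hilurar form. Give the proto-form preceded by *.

*tamongob

Position 2: Dotun has o, Gakule has a. Gakule preserves a here (none of its changes turn any other segment into a), so the proto-segment is *a.
Position 6: Dotun has k, Gakule has g. Gakule preserves g here (none of its changes turn any other segment into g), so the proto-segment is *g.
Position 1: Dotun has t, Gakule has s. Dotun preserves t here (none of its changes turn any other segment into t), so the proto-segment is *t.
Continuing position by position gives *tamongob; check it forward:
Dotun: *tamongob
  tamongob → tomongob   [vowel merger]
  tomongob (rule 2 does not apply)
  tomongob → tomonkob   [unconditioned shift]
  giving Dotun tomonkob.
Gakule: *tamongob
  tamongob → tamungob   [pre-nasal raising]
  tamungob → samungob   [unconditioned shift]
  giving Gakule samungob.
*tamongob is the unique common source.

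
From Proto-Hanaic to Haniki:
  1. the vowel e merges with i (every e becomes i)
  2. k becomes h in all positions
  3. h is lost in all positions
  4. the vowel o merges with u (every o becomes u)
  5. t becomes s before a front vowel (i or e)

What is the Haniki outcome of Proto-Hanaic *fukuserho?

fuusiru

Haniki: *fukuserho > fukusirho > fuhusirho > fuusiro > fuusiru  (by vowel merger, unconditioned shift, h-loss, vowel merger)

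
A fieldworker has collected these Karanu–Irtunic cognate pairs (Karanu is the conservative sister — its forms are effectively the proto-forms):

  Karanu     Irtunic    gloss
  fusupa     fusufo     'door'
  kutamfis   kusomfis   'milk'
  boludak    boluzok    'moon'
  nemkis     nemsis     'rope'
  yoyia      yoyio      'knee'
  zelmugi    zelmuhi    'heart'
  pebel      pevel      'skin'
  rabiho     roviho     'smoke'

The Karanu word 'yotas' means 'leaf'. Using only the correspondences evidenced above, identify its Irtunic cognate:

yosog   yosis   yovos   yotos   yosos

kutamfis ~ kusomfis — Karanu t corresponds to Irtunic s between vowels (before a back vowel).
boludak ~ boluzok — Karanu a corresponds to Irtunic o after a consonant, before a consonant other than r, m, n, p, b, f, v.
Applying these to Karanu 'yotas':
  yotas → yosas   (t→s between vowels (before a back vowel))
  yosas → yosos   (a→o after a consonant, before a consonant other than r, m, n, p, b, f, v)
So the Irtunic cognate is 'yosos'.

yosos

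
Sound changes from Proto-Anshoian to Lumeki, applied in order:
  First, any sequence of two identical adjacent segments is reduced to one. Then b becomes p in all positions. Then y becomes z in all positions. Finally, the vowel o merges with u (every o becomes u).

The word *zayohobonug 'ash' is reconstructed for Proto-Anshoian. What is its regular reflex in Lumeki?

Lumeki: start from *zayohobonug.
  rule 1: no change — zayohobonug
  rule 2 (unconditioned shift): zayohobonug → zayohoponug
  rule 3 (unconditioned shift): zayohoponug → zazohoponug
  rule 4 (vowel merger): zazohoponug → zazuhupunug
  ⇒ Lumeki zazuhupunug

zazuhupunug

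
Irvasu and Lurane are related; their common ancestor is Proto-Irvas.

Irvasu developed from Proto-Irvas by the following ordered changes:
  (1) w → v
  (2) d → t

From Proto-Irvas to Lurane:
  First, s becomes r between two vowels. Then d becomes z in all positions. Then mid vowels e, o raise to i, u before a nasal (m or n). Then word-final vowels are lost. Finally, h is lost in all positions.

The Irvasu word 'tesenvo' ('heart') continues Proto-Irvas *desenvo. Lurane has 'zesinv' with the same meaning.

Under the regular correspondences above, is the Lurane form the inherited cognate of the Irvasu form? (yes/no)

no

Derive the expected Lurane reflex of *desenvo:
Lurane: *desenvo > derenvo > zerenvo > zerinvo > zerinv  (by rhotacism, unconditioned shift, pre-nasal raising, apocope)
The regular Lurane reflex would be 'zerinv', but the attested form is 'zesinv'. The correspondence is irregular, so they are not cognates (the Lurane form has a different source).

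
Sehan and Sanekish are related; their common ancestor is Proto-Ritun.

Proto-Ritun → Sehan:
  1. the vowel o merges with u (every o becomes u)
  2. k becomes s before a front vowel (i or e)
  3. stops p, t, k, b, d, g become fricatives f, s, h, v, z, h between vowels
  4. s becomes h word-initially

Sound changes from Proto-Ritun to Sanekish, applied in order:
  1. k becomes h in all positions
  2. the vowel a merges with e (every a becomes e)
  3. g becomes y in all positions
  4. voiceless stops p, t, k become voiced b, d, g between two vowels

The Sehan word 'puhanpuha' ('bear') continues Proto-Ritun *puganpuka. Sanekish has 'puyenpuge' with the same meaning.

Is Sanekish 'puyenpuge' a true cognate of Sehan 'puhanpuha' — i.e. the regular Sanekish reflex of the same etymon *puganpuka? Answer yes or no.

no

Derive the expected Sanekish reflex of *puganpuka:
Sanekish: *puganpuka
  puganpuka → puganpuha   [unconditioned shift]
  puganpuha → pugenpuhe   [vowel merger]
  pugenpuhe → puyenpuhe   [unconditioned shift]
  puyenpuhe (rule 4 does not apply)
  giving Sanekish puyenpuhe.
The regular Sanekish reflex would be 'puyenpuhe', but the attested form is 'puyenpuge'. The correspondence is irregular, so they are not cognates (the Sanekish form has a different source).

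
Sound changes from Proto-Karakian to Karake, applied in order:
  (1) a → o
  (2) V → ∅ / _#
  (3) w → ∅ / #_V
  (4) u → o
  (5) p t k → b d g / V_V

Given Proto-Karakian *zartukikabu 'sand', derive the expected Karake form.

zortogigob

Karake: *zartukikabu > zortukikobu > zortukikob > zortokikob > zortogigob  (by vowel merger, apocope, vowel merger, intervocalic voicing)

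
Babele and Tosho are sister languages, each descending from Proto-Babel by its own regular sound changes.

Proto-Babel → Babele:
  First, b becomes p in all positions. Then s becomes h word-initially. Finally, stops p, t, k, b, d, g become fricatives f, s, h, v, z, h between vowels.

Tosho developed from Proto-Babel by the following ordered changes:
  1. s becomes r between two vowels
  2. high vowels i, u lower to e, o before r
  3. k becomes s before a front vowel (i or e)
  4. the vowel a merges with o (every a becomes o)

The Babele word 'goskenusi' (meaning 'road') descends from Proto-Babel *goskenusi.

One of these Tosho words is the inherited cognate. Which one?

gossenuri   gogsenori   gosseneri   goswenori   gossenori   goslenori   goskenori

gossenori

Tosho: *goskenusi > goskenuri > goskenori > gossenori  (by rhotacism, pre-rhotic lowering, palatalisation)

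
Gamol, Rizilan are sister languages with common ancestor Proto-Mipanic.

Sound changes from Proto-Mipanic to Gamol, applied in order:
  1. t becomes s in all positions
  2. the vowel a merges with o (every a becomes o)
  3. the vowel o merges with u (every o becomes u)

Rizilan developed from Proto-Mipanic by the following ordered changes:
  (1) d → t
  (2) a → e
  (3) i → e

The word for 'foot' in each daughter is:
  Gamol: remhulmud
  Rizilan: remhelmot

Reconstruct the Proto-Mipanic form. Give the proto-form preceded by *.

*remhalmod

Position 9: Gamol has d, Rizilan has t. Gamol preserves d here (none of its changes turn any other segment into d), so the proto-segment is *d.
Position 8: Gamol has u, Rizilan has o. Rizilan preserves o here (none of its changes turn any other segment into o), so the proto-segment is *o.
Position 5: Gamol has u, Rizilan has e. Taking the neighbouring segments as reconstructed: Gamol u could go back to *a or *o or *u; Rizilan e could go back to *a or *e or *i — the one source consistent with every daughter is *a.
Continuing position by position gives *remhalmod; check it forward:
Gamol: start from *remhalmod.
  rule 1: no change — remhalmod
  rule 2 (vowel merger): remhalmod → remholmod
  rule 3 (vowel merger): remholmod → remhulmud
  ⇒ Gamol remhulmud
Rizilan: *remhalmod > remhalmot > remhelmot  (by unconditioned shift, vowel merger)
*remhalmod is the unique common source.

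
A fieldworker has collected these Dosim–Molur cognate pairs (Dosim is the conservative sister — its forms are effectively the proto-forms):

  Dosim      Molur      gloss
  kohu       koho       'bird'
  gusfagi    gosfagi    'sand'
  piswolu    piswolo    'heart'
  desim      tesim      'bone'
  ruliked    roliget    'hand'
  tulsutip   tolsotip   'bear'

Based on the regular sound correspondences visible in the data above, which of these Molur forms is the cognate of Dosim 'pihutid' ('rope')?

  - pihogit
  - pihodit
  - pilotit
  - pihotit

pihotit

gusfagi ~ gosfagi, ruliked ~ roliget — Dosim u corresponds to Molur o after a consonant, before a consonant other than r, m, n, p, b, f, v.
ruliked ~ roliget — Dosim d corresponds to Molur t word-finally.
Applying these to Dosim 'pihutid':
  pihutid → pihotid   (u→o after a consonant, before a consonant other than r, m, n, p, b, f, v)
  pihotid → pihotit   (d→t word-finally)
So the Molur cognate is 'pihotit'.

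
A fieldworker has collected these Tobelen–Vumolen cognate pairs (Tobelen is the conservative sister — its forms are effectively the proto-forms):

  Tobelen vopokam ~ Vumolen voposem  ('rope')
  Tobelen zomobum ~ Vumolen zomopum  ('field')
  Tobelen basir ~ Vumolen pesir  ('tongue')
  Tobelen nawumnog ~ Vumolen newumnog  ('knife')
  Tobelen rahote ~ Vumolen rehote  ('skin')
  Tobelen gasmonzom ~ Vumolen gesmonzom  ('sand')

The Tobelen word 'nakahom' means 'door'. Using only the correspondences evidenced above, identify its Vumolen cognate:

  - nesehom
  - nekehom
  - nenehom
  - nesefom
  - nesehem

nesehom

basir ~ pesir, nawumnog ~ newumnog — Tobelen a corresponds to Vumolen e after a consonant, before a consonant other than r, m, n, p, b, f, v.
vopokam ~ voposem — Tobelen k corresponds to Vumolen s between vowels (before a back vowel).
Applying these to Tobelen 'nakahom':
  nakahom → nekahom   (a→e after a consonant, before a consonant other than r, m, n, p, b, f, v)
  nekahom → nesahom   (k→s between vowels (before a back vowel))
  nesahom → nesehom   (a→e after a consonant, before a consonant other than r, m, n, p, b, f, v)
So the Vumolen cognate is 'nesehom'.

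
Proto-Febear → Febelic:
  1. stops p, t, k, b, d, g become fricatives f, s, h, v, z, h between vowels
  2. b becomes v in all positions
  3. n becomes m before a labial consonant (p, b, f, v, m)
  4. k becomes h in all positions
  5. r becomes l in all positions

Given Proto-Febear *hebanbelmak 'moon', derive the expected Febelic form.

Febelic: *hebanbelmak > hevanbelmak > hevanvelmak > hevamvelmak > hevamvelmah  (by intervocalic lenition, unconditioned shift, nasal place assimilation, unconditioned shift)

hevamvelmah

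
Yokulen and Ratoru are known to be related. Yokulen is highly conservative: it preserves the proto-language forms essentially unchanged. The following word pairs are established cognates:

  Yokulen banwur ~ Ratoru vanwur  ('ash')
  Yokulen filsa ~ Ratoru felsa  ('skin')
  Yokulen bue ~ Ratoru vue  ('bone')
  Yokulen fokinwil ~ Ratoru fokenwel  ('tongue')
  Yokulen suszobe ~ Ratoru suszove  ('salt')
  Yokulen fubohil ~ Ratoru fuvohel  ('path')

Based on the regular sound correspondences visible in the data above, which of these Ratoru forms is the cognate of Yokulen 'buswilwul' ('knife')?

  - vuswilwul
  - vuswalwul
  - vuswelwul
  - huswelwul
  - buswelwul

vuswelwul

bue ~ vue — Yokulen b corresponds to Ratoru v word-initially before a back vowel.
filsa ~ felsa, fokinwil ~ fokenwel — Yokulen i corresponds to Ratoru e after a consonant, before a consonant other than r, m, n, p, b, f, v.
Applying these to Yokulen 'buswilwul':
  buswilwul → vuswilwul   (b→v word-initially before a back vowel)
  vuswilwul → vuswelwul   (i→e after a consonant, before a consonant other than r, m, n, p, b, f, v)
So the Ratoru cognate is 'vuswelwul'.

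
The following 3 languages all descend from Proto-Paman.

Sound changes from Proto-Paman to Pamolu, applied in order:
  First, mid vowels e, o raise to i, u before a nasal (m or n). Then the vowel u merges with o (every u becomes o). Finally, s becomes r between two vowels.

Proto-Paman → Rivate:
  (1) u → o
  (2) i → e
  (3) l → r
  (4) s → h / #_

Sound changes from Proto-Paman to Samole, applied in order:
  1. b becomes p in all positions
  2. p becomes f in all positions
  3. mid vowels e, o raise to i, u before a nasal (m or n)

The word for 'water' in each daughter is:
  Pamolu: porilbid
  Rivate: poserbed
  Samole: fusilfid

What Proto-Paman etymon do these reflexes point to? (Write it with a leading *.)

*pusilbid

Position 1: Pamolu has p, Rivate has p, Samole has f. Pamolu preserves p here (none of its changes turn any other segment into p), so the proto-segment is *p.
Position 2: Pamolu has o, Rivate has o, Samole has u. Taking the neighbouring segments as reconstructed: Pamolu o could go back to *o or *u; Rivate o could go back to *o or *u; Samole u can only go back to *u — the one source consistent with every daughter is *u.
Verify the candidate proto-form against each daughter:
Pamolu: *pusilbid
  pusilbid (rule 1 does not apply)
  pusilbid → posilbid   [vowel merger]
  posilbid → porilbid   [rhotacism]
  giving Pamolu porilbid.
Rivate: *pusilbid
  pusilbid → posilbid   [vowel merger]
  posilbid → poselbed   [vowel merger]
  poselbed → poserbed   [unconditioned shift]
  poserbed (rule 4 does not apply)
  giving Rivate poserbed.
Samole: *pusilbid
  pusilbid → pusilpid   [unconditioned shift]
  pusilpid → fusilfid   [unconditioned shift]
  fusilfid (rule 3 does not apply)
  giving Samole fusilfid.
Only *pusilbid yields all of Pamolu porilbid, Rivate poserbed, Samole fusilfid.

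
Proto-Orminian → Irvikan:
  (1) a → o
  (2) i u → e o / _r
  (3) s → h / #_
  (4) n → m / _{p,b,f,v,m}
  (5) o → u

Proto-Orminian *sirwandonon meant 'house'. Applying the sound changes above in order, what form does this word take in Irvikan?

Irvikan: start from *sirwandonon.
  rule 1 (vowel merger): sirwandonon → sirwondonon
  rule 2 (pre-rhotic lowering): sirwondonon → serwondonon
  rule 3 (debuccalisation): serwondonon → herwondonon
  rule 4: no change — herwondonon
  rule 5 (vowel merger): herwondonon → herwundunun
  ⇒ Irvikan herwundunun

herwundunun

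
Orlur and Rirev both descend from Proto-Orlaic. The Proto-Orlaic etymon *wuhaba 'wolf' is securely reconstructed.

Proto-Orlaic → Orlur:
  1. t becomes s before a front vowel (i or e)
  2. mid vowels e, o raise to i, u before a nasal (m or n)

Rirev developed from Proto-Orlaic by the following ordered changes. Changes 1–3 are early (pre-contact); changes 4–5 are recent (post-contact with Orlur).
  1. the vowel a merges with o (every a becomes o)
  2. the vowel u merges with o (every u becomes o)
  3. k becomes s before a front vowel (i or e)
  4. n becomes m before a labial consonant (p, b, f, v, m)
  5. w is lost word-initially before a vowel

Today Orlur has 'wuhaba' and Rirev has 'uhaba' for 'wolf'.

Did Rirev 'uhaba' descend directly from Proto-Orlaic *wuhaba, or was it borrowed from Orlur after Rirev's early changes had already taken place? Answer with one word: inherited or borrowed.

borrowed

If inherited, *wuhaba would pass through all of Rirev's changes:
Rirev: *wuhaba
  wuhaba → wuhobo   [vowel merger]
  wuhobo → wohobo   [vowel merger]
  wohobo (rule 3 does not apply)
  wohobo (rule 4 does not apply)
  wohobo → ohobo   [glide loss]
  giving Rirev ohobo.
If borrowed from Orlur 'wuhaba' after the early changes, it would undergo only the recent ones:
  rule 4 (nasal place assimilation): no change (wuhaba)
  rule 5 (glide loss): wuhaba → uhaba
  ⇒ as a loan: uhaba
Rirev 'uhaba' matches the loan outcome 'uhaba', not the inherited 'ohobo' — it skipped the early Rirev changes, so it was borrowed from Orlur.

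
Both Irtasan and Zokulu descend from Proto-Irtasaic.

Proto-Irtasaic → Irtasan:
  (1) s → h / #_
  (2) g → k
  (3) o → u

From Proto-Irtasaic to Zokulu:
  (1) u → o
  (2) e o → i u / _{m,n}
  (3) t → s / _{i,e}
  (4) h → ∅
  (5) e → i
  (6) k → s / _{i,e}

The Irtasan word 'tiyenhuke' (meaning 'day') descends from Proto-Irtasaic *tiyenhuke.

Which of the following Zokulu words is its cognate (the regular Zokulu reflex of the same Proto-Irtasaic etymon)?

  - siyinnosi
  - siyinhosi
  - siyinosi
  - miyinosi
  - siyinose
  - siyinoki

Zokulu: *tiyenhuke
  tiyenhuke → tiyenhoke   [vowel merger]
  tiyenhoke → tiyinhoke   [pre-nasal raising]
  tiyinhoke → siyinhoke   [palatalisation]
  siyinhoke → siyinoke   [h-loss]
  siyinoke → siyinoki   [vowel merger]
  siyinoki → siyinosi   [palatalisation]
  giving Zokulu siyinosi.
Among the options, 'siyinosi' alone shows every Zokulu change applied in order.

siyinosi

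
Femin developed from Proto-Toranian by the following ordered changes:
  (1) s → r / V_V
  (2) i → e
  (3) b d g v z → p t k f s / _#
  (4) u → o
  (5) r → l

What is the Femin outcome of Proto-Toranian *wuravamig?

Femin: *wuravamig
  wuravamig (rule 1 does not apply)
  wuravamig → wuravameg   [vowel merger]
  wuravameg → wuravamek   [final devoicing]
  wuravamek → woravamek   [vowel merger]
  woravamek → wolavamek   [unconditioned shift]
  giving Femin wolavamek.

wolavamek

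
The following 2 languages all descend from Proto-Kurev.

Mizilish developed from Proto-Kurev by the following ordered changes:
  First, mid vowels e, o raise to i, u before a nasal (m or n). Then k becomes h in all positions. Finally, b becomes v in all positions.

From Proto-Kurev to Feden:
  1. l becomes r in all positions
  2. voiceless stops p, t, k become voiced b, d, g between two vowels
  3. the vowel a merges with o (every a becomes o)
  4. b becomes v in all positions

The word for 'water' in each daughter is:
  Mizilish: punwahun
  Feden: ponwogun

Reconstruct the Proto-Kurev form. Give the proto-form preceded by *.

Position 6: Mizilish has h, Feden has g. Taking the neighbouring segments as reconstructed: Mizilish h could go back to *k or *h; Feden g could go back to *k or *g — the one source consistent with every daughter is *k.
Position 2: Mizilish has u, Feden has o. Taking the neighbouring segments as reconstructed: Mizilish u could go back to *o or *u; Feden o could go back to *a or *o — the one source consistent with every daughter is *o.
Position 5: Mizilish has a, Feden has o. Mizilish preserves a here (none of its changes turn any other segment into a), so the proto-segment is *a.
Continuing position by position gives *ponwakun; check it forward:
Mizilish: *ponwakun
  ponwakun → punwakun   [pre-nasal raising]
  punwakun → punwahun   [unconditioned shift]
  punwahun (rule 3 does not apply)
  giving Mizilish punwahun.
Feden: *ponwakun
  ponwakun (rule 1 does not apply)
  ponwakun → ponwagun   [intervocalic voicing]
  ponwagun → ponwogun   [vowel merger]
  ponwogun (rule 4 does not apply)
  giving Feden ponwogun.
Only *ponwakun yields all of Mizilish punwahun, Feden ponwogun.

*ponwakun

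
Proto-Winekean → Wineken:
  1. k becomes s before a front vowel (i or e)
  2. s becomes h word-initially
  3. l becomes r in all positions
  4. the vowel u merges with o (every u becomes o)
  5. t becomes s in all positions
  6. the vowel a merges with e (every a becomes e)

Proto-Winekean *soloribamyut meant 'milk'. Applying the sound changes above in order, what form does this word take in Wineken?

hororibemyos

Wineken: *soloribamyut
  soloribamyut (rule 1 does not apply)
  soloribamyut → holoribamyut   [debuccalisation]
  holoribamyut → hororibamyut   [unconditioned shift]
  hororibamyut → hororibamyot   [vowel merger]
  hororibamyot → hororibamyos   [unconditioned shift]
  hororibamyos → hororibemyos   [vowel merger]
  giving Wineken hororibemyos.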